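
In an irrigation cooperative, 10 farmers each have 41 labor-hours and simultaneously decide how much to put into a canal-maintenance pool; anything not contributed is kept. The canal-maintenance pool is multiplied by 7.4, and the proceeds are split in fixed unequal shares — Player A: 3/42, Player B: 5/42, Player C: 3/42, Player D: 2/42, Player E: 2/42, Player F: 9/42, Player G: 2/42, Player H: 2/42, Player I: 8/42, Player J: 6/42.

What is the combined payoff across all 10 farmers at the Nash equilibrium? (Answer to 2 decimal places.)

Player j's private return per contributed unit is 7.4 × (j's share). Contributing is weakly dominant for j when that share is at least 1/7.4 = 0.1351, and contributing 0 is dominant otherwise.
Player F, Player I and Player J clear that bar, contributing 41 each; the remaining 7 contribute 0. Total contributed: 123.
The canal-maintenance pool pays out 7.4 × 123 = 910.20 in total (split across the unequal shares, but the aggregate is all that matters for the group sum).
The 7 free-riders keep 41 each, adding 287. Group total = 287 + 910.20 = 1197.20.

1197.20 labor-hours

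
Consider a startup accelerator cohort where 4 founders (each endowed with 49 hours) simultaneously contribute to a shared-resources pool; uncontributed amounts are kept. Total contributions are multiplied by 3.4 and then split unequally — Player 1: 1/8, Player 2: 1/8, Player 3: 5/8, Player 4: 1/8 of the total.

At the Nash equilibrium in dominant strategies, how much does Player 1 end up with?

Each unit j contributes comes back to j as 3.4 × (j's share), so j prefers to contribute only if that share exceeds 1/3.4 = 0.2941; otherwise keeping the unit dominates.
The only share above 0.2941 is Player 3's 5/8, contributing 49; the remaining 3 contribute 0. Total contributed: 49.
Player 1 keeps 49 and receives 3.4 × 49 × 1/8 = 20.83 from the shared-resources pool, for a payoff of 69.83.

69.83 hours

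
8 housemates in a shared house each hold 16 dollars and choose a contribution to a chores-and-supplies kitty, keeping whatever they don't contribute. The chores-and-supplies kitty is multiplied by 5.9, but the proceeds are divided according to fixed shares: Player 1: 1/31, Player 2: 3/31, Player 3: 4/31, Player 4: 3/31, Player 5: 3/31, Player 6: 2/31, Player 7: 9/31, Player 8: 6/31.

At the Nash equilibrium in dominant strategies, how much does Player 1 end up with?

For player j, contributing a unit is worthwhile iff 5.9 × (j's share) ≥ 1, i.e. iff j's share is at least 0.1695.
The shares above 0.1695 belong to Player 7 and Player 8, contributing 16 each; the remaining 6 contribute 0. Total contributed: 32.
Player 1 keeps 16 and receives 5.9 × 32 × 1/31 = 6.09 from the chores-and-supplies kitty, for a payoff of 22.09.

22.09 dollars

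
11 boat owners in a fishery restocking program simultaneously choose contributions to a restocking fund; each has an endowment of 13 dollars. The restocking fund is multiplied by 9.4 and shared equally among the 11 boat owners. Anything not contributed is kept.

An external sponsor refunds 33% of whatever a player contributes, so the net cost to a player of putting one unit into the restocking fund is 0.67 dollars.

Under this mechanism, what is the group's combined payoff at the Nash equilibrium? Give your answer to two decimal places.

The effective private return per unit is now (9.4/11) / 0.67 = 1.2754 > 1, so every player's dominant strategy flips to full contribution.
At the Nash equilibrium everyone contributes 13. Group total payoff = 11 × (13 × 0.33 + 9.4 × 13) = 1391.39.

1391.39 dollars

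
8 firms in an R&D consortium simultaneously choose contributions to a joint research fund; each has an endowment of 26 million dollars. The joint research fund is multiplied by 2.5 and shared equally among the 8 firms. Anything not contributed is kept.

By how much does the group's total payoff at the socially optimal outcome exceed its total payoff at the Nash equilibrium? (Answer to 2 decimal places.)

312.00 million dollars

Each contributed unit returns 2.5/8 = 0.3125 to its contributor — below 1 — so contributing 0 is dominant for every player. At the Nash equilibrium everyone keeps their 26, and the group total is 8 × 26 = 208.
Each contributed unit returns 2.500 to the group as a whole (0.3125 to each of 8 players), which exceeds 1, so the social optimum is full contribution: group total = 2.500 × 208 = 520.00.
Efficiency loss = 520.00 − 208 = 312.00.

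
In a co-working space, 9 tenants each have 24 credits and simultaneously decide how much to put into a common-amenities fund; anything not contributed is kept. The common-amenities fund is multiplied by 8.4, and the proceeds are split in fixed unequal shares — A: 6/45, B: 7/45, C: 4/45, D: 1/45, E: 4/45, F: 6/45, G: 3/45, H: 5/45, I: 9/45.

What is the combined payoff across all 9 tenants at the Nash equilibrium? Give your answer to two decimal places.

A player with share s gets back 8.4·s per unit contributed, so full contribution is dominant for anyone with s > 1/8.4 = 0.1190 and zero contribution is dominant for anyone below.
A, B, F and I clear that bar, contributing 24 each; the remaining 5 contribute 0. Total contributed: 96.
The common-amenities fund pays out 8.4 × 96 = 806.40 in total (split across the unequal shares, but the aggregate is all that matters for the group sum).
The 5 free-riders keep 24 each, adding 120. Group total = 120 + 806.40 = 926.40.

926.40 credits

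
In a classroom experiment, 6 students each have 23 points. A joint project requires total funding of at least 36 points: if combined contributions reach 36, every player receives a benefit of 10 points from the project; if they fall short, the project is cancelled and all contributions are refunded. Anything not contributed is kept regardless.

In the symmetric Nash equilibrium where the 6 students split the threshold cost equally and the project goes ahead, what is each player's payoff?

27 points

Equal share of the threshold: 36/6 = 6.
At this profile no one gains by cutting their contribution: any cut drops the total below 36, the project is cancelled, contributions are refunded, and the deviator ends with 23, which is less than 23 − 6 + 10 = 27. Contributing more than 6 just wastes the excess. So contributing exactly 6 is a best response.
Each player's payoff: 23 − 6 + 10 = 27.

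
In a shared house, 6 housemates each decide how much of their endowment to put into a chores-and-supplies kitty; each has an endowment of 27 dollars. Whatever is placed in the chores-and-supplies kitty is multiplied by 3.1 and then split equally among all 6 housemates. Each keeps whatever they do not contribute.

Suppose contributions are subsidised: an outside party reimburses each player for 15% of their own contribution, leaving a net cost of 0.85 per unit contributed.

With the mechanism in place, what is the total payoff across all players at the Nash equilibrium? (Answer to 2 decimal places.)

162.00 dollars

Even with the mechanism, each unit contributed returns only (3.1/6) / 0.85 = 0.6078 per unit of net cost, so contributing nothing is still dominant.
Everyone keeps their endowment and the group total is 6 × 27 = 162.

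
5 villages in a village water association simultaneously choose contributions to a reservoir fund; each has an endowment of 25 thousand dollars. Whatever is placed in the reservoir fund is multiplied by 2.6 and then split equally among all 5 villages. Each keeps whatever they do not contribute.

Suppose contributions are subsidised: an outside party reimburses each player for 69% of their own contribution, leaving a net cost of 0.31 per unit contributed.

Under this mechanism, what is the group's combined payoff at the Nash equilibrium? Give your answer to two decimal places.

411.25 thousand dollars

Under the mechanism each unit contributed yields (2.6/5) / 0.31 = 1.6774 back to its contributor per unit of net cost, which exceeds 1, making full contribution the dominant choice for everyone.
At the Nash equilibrium everyone contributes 25. Group total payoff = 5 × (25 × 0.69 + 2.6 × 25) = 411.25.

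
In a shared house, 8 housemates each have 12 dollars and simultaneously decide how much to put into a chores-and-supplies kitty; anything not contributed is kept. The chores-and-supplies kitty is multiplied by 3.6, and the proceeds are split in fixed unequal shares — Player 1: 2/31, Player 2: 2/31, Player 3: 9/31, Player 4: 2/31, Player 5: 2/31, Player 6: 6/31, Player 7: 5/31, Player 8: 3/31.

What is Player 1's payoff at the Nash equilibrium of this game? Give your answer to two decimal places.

14.79 dollars

Player j's private return per contributed unit is 3.6 × (j's share). Contributing is weakly dominant for j when that share is at least 1/3.6 = 0.2778, and contributing 0 is dominant otherwise.
Only Player 3 (9/31) clears that bar, contributing 12; the remaining 7 contribute 0. Total contributed: 12.
Player 1 keeps 12 and receives 3.6 × 12 × 2/31 = 2.79 from the chores-and-supplies kitty, for a payoff of 14.79.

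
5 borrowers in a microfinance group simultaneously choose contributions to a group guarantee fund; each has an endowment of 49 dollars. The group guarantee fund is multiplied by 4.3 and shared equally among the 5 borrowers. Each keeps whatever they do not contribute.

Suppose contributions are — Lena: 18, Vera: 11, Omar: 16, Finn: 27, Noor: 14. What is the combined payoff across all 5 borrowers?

528.80 dollars

Total contributed: 18 + 11 + 16 + 27 + 14 = 86; total kept: 5 × 49 − 86 = 159.
The group guarantee fund pays out 4.3 × 86 = 369.80 in aggregate.
Group total = 159 + 369.80 = 528.80.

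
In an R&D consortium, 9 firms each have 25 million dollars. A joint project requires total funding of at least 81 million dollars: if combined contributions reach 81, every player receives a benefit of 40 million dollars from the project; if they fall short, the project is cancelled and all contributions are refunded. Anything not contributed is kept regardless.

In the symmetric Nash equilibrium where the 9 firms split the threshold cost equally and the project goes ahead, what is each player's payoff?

Equal share of the threshold: 81/9 = 9.
At this profile no one gains by cutting their contribution: any cut drops the total below 81, the project is cancelled, contributions are refunded, and the deviator ends with 25, which is less than 25 − 9 + 40 = 56. Contributing more than 9 just wastes the excess. So contributing exactly 9 is a best response.
Each player's payoff: 25 − 9 + 40 = 56.

56 million dollars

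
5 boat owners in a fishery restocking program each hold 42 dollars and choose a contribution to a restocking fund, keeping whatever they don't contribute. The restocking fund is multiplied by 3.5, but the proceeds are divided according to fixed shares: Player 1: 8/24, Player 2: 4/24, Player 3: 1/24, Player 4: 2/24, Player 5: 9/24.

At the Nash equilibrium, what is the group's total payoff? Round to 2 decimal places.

420.00 dollars

A player with share s gets back 3.5·s per unit contributed, so full contribution is dominant for anyone with s > 1/3.5 = 0.2857 and zero contribution is dominant for anyone below.
Player 1 and Player 5 clear that bar, contributing 42 each; the remaining 3 contribute 0. Total contributed: 84.
The restocking fund pays out 3.5 × 84 = 294.00 in total (split across the unequal shares, but the aggregate is all that matters for the group sum).
The 3 free-riders keep 42 each, adding 126. Group total = 126 + 294.00 = 420.00.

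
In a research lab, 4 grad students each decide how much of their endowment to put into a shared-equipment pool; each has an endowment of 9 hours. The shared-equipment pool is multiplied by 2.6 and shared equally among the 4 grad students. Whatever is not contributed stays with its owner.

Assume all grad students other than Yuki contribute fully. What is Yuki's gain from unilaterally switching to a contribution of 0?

Switching from a contribution of 9 to 0 lets Yuki keep an extra 9 hours, but lowers the shared-equipment pool by 9, which costs Yuki their own share of that drop: 2.6/4 × 9 = 5.85.
Net gain = 9 − 5.85 = 3.15. The private return per contributed unit (0.6500) is below 1, so free-riding is indeed the best response regardless of what the others do.

3.15 hours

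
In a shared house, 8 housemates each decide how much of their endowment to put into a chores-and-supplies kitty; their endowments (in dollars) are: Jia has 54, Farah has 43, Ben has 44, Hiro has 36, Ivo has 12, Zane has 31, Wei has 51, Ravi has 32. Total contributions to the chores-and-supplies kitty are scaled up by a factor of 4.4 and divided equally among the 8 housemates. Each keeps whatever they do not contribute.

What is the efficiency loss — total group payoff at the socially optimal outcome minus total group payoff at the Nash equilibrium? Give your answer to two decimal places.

The private return per contributed unit is 4.4/8 = 0.5500 < 1 for every player regardless of endowment, so the Nash equilibrium is zero contribution and the group total is Σ E_j = 54 + 43 + 44 + 36 + 12 + 31 + 51 + 32 = 303.
Each contributed unit returns 4.400 to the group, so the social optimum is full contribution by everyone: group total = 4.400 × 303 = 1333.20.
Efficiency loss = (4.400 − 1) × 303 = 1030.20.

1030.20 dollars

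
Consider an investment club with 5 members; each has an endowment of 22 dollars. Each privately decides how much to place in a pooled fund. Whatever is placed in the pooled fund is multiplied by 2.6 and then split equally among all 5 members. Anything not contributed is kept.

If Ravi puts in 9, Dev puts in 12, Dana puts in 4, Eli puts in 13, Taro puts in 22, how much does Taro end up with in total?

31.20 dollars

Total contributed: 9 + 12 + 4 + 13 + 22 = 60.
Each receives 2.6 × 60 / 5 = 31.20 from the pooled fund.
Taro keeps 22 − 22 = 0, so Taro's payoff is 0 + 31.20 = 31.20.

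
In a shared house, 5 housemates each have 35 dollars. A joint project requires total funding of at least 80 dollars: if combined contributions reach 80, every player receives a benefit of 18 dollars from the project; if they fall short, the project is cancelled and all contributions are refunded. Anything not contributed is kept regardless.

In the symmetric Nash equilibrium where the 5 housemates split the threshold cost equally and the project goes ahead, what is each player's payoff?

37 dollars

Equal share of the threshold: 80/5 = 16.
At this profile no one gains by cutting their contribution: any cut drops the total below 80, the project is cancelled, contributions are refunded, and the deviator ends with 35, which is less than 35 − 16 + 18 = 37. Contributing more than 16 just wastes the excess. So contributing exactly 16 is a best response.
Each player's payoff: 35 − 16 + 18 = 37.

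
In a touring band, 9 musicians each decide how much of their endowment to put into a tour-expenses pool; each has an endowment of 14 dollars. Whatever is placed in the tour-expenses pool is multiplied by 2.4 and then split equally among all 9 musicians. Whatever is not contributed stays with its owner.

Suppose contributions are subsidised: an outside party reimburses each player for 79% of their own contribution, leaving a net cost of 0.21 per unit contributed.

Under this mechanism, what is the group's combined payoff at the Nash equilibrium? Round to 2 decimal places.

401.94 dollars

Under the mechanism each unit contributed yields (2.4/9) / 0.21 = 1.2698 back to its contributor per unit of net cost, which exceeds 1, making full contribution the dominant choice for everyone.
So the Nash equilibrium is full contribution by all 9; the group earns 9 × (14 × 0.79 + 2.4 × 14) = 401.94.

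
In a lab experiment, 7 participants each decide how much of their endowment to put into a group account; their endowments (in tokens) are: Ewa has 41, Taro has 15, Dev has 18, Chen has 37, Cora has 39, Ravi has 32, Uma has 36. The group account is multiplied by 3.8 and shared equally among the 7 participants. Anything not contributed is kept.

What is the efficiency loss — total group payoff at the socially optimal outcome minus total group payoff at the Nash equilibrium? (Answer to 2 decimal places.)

The private return per contributed unit is 3.8/7 = 0.5429 < 1 for every player regardless of endowment, so the Nash equilibrium is zero contribution and the group total is Σ E_j = 41 + 15 + 18 + 37 + 39 + 32 + 36 = 218.
Each contributed unit returns 3.800 to the group, so the social optimum is full contribution by everyone: group total = 3.800 × 218 = 828.40.
Efficiency loss = (3.800 − 1) × 218 = 610.40.

610.40 tokens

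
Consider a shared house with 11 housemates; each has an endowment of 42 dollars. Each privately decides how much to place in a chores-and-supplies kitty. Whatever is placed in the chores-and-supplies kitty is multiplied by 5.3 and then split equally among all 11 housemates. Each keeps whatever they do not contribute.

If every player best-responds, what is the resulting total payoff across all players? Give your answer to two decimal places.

462.00 dollars

Each contributed unit returns 5.3/11 = 0.4818 to its contributor — below 1 — so contributing 0 is dominant for every player. At the Nash equilibrium everyone keeps their 42, and the group total is 11 × 42 = 462.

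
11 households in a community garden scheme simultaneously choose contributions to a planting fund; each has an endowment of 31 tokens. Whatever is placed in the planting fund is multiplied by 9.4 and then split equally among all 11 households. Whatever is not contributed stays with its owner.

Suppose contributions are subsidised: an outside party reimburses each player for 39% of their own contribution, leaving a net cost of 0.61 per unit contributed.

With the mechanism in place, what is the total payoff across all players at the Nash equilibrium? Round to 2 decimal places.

The effective private return per unit is now (9.4/11) / 0.61 = 1.4009 > 1, so every player's dominant strategy flips to full contribution.
At the Nash equilibrium everyone contributes 31. Group total payoff = 11 × (31 × 0.39 + 9.4 × 31) = 3338.39.

3338.39 tokens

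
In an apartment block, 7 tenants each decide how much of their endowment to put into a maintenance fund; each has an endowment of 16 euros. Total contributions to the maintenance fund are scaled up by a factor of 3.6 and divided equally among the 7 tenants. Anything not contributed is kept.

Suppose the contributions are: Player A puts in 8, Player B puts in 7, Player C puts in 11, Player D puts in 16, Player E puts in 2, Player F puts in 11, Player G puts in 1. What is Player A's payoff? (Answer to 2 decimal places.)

36.80 euros

Total contributed: 8 + 7 + 11 + 16 + 2 + 11 + 1 = 56.
Each receives 3.6 × 56 / 7 = 28.80 from the maintenance fund.
Player A keeps 16 − 8 = 8, so Player A's payoff is 8 + 28.80 = 36.80.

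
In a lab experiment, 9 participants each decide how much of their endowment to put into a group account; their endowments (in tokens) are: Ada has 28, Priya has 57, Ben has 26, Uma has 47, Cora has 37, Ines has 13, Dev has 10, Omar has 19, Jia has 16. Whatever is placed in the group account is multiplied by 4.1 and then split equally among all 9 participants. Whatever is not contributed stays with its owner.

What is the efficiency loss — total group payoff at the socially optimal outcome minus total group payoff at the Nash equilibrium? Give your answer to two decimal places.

784.30 tokens

The private return per contributed unit is 4.1/9 = 0.4556 < 1 for every player regardless of endowment, so the Nash equilibrium is zero contribution and the group total is Σ E_j = 28 + 57 + 26 + 47 + 37 + 13 + 10 + 19 + 16 = 253.
Each contributed unit returns 4.100 to the group, so the social optimum is full contribution by everyone: group total = 4.100 × 253 = 1037.30.
Efficiency loss = (4.100 − 1) × 253 = 784.30.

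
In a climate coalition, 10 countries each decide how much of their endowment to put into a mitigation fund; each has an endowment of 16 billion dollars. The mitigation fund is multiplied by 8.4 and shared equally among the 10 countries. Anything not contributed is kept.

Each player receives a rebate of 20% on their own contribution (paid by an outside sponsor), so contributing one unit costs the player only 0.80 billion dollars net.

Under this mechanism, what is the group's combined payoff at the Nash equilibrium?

1376.00 billion dollars

With the mechanism, a contributed unit returns (8.4/10) / 0.80 = 1.0500 per unit of net cost to the contributor — now above 1 — so contributing fully is weakly dominant for every player.
At the Nash equilibrium everyone contributes 16. Group total payoff = 10 × (16 × 0.20 + 8.4 × 16) = 1376.00.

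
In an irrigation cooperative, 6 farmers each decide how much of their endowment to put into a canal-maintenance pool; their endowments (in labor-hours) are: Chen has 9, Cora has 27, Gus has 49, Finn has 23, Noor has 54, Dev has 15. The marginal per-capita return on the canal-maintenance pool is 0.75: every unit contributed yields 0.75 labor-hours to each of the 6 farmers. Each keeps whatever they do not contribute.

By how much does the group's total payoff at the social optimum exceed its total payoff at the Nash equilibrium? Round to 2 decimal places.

The private return per contributed unit is 0.75 < 1 for everyone, so the Nash equilibrium is zero contribution and the group total is Σ E_j = 9 + 27 + 49 + 23 + 54 + 15 = 177.
Each contributed unit returns 4.500 to the group, so the social optimum is full contribution by everyone: group total = 4.500 × 177 = 796.50.
Efficiency loss = (4.500 − 1) × 177 = 619.50.

619.50 labor-hours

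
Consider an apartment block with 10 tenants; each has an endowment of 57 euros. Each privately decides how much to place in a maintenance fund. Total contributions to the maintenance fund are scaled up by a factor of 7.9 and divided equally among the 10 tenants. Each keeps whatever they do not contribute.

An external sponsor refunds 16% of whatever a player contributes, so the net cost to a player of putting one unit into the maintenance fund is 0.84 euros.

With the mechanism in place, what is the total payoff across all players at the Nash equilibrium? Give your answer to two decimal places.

The effective private return is (7.9/10) / 0.84 = 0.9405, which is still under 1, so the mechanism doesn't change anyone's dominant strategy: zero contribution.
At the Nash equilibrium no one contributes; group total payoff = 10 × 57 = 570.

570.00 euros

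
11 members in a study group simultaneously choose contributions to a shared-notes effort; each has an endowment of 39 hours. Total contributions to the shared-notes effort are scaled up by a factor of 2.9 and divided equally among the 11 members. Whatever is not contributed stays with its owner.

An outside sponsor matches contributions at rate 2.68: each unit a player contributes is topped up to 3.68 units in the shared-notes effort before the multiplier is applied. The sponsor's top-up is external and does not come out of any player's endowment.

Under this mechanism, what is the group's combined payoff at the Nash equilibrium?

429.00 hours

The effective private return is 2.9 × 3.68 / 11 = 0.9702, which is still under 1, so the mechanism doesn't change anyone's dominant strategy: zero contribution.
Everyone keeps their endowment and the group total is 11 × 39 = 429.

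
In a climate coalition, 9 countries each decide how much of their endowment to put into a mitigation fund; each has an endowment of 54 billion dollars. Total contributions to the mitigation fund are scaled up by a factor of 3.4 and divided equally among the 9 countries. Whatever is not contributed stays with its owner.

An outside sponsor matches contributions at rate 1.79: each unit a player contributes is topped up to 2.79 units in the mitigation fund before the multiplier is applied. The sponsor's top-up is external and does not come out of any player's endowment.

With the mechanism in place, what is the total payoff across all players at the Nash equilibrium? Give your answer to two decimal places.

With the mechanism, a contributed unit returns 3.4 × 2.79 / 9 = 1.0540 per unit of net cost to the contributor — now above 1 — so contributing fully is weakly dominant for every player.
At the Nash equilibrium everyone contributes 54. Group total payoff = 3.4 × 2.79 × 486 = 4610.20.

4610.20 billion dollars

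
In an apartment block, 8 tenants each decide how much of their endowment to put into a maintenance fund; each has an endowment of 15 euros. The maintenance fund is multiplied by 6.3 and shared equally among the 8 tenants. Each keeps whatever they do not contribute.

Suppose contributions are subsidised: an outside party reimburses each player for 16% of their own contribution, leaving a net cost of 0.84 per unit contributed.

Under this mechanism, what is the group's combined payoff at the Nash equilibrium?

120.00 euros

With the mechanism, a contributed unit returns (6.3/8) / 0.84 = 0.9375 per unit of net cost — still below 1 — so contributing 0 remains dominant for every player.
At the Nash equilibrium no one contributes; group total payoff = 8 × 15 = 120.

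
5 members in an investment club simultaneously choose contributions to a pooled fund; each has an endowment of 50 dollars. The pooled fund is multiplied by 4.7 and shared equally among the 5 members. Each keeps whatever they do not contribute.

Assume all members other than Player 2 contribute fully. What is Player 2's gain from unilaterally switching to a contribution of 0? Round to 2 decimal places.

Switching from a contribution of 50 to 0 lets Player 2 keep an extra 50 dollars, but lowers the pooled fund by 50, which costs Player 2 their own share of that drop: 4.7/5 × 50 = 47.00.
Net gain = 50 − 47.00 = 3.00. The private return per contributed unit (0.9400) is below 1, so free-riding is indeed the best response regardless of what the others do.

3.00 dollars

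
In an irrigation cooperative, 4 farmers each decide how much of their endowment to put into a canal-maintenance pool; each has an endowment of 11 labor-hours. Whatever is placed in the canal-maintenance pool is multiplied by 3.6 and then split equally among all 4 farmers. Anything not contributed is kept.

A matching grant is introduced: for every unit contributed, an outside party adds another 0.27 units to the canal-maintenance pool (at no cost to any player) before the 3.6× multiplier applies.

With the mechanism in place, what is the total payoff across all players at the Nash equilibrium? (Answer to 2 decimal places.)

The effective private return per unit is now 3.6 × 1.27 / 4 = 1.1430 > 1, so every player's dominant strategy flips to full contribution.
At the Nash equilibrium everyone contributes 11. Group total payoff = 3.6 × 1.27 × 44 = 201.17.

201.17 labor-hours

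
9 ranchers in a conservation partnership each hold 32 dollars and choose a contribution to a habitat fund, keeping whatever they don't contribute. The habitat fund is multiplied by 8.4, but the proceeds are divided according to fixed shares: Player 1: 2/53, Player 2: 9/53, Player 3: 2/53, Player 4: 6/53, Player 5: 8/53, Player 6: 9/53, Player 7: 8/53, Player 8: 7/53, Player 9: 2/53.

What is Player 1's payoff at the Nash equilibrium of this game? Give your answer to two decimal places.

Each unit j contributes comes back to j as 8.4 × (j's share), so j prefers to contribute only if that share exceeds 1/8.4 = 0.1190; otherwise keeping the unit dominates.
Player 2, Player 5, Player 6, Player 7 and Player 8 are above the threshold, contributing 32 each; the remaining 4 contribute 0. Total contributed: 160.
Player 1 keeps 32 and receives 8.4 × 160 × 2/53 = 50.72 from the habitat fund, for a payoff of 82.72.

82.72 dollars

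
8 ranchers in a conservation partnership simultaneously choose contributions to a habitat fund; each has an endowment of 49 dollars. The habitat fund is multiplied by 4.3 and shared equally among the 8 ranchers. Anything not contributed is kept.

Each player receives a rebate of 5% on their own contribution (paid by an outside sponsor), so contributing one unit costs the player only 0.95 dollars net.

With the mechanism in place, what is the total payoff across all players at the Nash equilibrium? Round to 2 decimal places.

Even with the mechanism, each unit contributed returns only (4.3/8) / 0.95 = 0.5658 per unit of net cost, so contributing nothing is still dominant.
Everyone keeps their endowment and the group total is 8 × 49 = 392.

392.00 dollars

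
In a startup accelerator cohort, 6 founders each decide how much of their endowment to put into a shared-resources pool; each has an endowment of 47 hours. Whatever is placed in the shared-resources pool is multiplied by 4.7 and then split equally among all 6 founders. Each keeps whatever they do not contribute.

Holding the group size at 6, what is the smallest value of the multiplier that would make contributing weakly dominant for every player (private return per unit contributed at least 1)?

6

A contributed unit returns (multiplier)/6 to its contributor.
This reaches 1 exactly when the multiplier is 6.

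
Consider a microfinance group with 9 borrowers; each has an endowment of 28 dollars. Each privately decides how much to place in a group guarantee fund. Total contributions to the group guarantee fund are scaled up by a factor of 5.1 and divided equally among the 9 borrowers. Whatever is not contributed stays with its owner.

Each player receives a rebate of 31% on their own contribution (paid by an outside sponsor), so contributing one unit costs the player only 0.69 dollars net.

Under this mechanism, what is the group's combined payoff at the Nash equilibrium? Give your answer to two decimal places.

Even with the mechanism, each unit contributed returns only (5.1/9) / 0.69 = 0.8213 per unit of net cost, so contributing nothing is still dominant.
At the Nash equilibrium no one contributes; group total payoff = 9 × 28 = 252.

252.00 dollars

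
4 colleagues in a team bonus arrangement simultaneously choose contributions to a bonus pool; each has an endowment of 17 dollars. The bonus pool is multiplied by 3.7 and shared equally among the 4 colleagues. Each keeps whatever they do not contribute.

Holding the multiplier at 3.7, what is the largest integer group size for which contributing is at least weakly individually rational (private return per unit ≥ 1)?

3

Private return per unit is 3.7/(group size), which is ≥ 1 whenever the group size is ≤ 3.7.
The largest such integer is 3.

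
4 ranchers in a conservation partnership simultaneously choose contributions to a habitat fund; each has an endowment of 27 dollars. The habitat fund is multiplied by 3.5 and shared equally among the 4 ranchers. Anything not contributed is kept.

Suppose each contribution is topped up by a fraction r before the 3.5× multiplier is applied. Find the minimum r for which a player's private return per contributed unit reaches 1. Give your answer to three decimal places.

With matching at rate r, one contributed unit becomes (1 + r) in the habitat fund and returns 3.5 × (1 + r) / 4 to the contributor.
Setting this equal to 1: 1 + r = 4/3.5 = 1.1429.
So the minimum matching rate is r = 1.1429 − 1 = 0.143.

0.143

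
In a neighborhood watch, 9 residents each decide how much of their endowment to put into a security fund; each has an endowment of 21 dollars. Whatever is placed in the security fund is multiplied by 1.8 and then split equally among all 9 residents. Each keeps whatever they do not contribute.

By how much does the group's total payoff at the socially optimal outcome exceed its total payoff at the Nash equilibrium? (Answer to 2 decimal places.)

Each contributed unit returns 1.8/9 = 0.2000 to its contributor — below 1 — so contributing 0 is dominant for every player. At the Nash equilibrium everyone keeps their 21, and the group total is 9 × 21 = 189.
Each contributed unit returns 1.800 to the group as a whole (0.2000 to each of 9 players), which exceeds 1, so the social optimum is full contribution: group total = 1.800 × 189 = 340.20.
Efficiency loss = 340.20 − 189 = 151.20.

151.20 dollars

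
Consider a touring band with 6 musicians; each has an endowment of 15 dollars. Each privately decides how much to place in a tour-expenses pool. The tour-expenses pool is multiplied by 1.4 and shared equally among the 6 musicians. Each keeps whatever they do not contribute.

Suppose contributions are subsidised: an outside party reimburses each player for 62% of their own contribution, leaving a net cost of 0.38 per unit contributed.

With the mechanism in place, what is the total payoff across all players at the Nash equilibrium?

With the mechanism, a contributed unit returns (1.4/6) / 0.38 = 0.6140 per unit of net cost — still below 1 — so contributing 0 remains dominant for every player.
Everyone keeps their endowment and the group total is 6 × 15 = 90.

90.00 dollars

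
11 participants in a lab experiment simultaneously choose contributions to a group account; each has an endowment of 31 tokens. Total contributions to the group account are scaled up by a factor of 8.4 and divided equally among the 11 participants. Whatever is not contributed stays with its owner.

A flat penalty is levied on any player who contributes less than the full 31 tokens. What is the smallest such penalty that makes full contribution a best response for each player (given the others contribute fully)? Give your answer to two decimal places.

Given the others contribute fully, the best deviation is to contribute 0 (any partial contribution still incurs the fine and gives up units whose private return 0.7636 is below 1).
Deviating from 31 to 0 saves 31 tokens but forfeits the deviator's share of the drop in the group account: 8.4/11 × 31 = 23.67.
So the deviation gain is 31 − 23.67 = 7.33, and the fine must be at least 7.33 tokens to wipe it out.

7.33 tokens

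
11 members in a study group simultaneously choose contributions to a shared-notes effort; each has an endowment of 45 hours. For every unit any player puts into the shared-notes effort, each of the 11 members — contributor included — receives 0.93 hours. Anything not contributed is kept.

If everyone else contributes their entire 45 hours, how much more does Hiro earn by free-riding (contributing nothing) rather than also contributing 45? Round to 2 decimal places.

Switching from a contribution of 45 to 0 lets Hiro keep an extra 45 hours, but lowers the shared-notes effort by 45, which costs Hiro their own share of that drop: 0.93 × 45 = 41.85.
Net gain = 45 − 41.85 = 3.15. The private return per contributed unit (0.93) is below 1, so free-riding is indeed the best response regardless of what the others do.

3.15 hours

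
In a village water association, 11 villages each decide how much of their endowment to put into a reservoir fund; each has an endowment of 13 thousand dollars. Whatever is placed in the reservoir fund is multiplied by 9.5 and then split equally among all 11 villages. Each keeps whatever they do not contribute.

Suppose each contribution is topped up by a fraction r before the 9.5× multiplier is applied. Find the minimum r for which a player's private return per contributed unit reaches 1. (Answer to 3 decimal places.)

0.158

With matching at rate r, one contributed unit becomes (1 + r) in the reservoir fund and returns 9.5 × (1 + r) / 11 to the contributor.
Setting this equal to 1: 1 + r = 11/9.5 = 1.1579.
So the minimum matching rate is r = 1.1579 − 1 = 0.158.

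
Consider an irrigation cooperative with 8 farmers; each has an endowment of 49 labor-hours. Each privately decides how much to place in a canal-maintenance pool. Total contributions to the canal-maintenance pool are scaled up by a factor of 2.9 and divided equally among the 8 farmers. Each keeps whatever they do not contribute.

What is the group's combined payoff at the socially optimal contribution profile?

1136.80 labor-hours

Each contributed unit returns 2.900 to the group as a whole (0.3625 to each of 8 players), which exceeds 1, so the social optimum is full contribution: group total = 2.900 × 392 = 1136.80.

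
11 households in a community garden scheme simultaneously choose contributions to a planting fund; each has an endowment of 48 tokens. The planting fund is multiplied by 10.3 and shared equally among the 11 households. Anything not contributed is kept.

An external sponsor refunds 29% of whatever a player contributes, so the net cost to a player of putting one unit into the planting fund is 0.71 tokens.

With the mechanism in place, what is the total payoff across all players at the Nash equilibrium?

With the mechanism, a contributed unit returns (10.3/11) / 0.71 = 1.3188 per unit of net cost to the contributor — now above 1 — so contributing fully is weakly dominant for every player.
So the Nash equilibrium is full contribution by all 11; the group earns 11 × (48 × 0.29 + 10.3 × 48) = 5591.52.

5591.52 tokens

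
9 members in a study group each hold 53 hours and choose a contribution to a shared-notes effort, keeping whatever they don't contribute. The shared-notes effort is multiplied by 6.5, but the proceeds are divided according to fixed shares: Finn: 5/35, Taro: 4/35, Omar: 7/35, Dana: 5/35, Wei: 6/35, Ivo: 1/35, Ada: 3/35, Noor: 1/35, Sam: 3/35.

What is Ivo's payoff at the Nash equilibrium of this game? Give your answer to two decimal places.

Player j's private return per contributed unit is 6.5 × (j's share). Contributing is weakly dominant for j when that share is at least 1/6.5 = 0.1538, and contributing 0 is dominant otherwise.
Omar and Wei are above the threshold, contributing 53 each; the remaining 7 contribute 0. Total contributed: 106.
Ivo keeps 53 and receives 6.5 × 106 × 1/35 = 19.69 from the shared-notes effort, for a payoff of 72.69.

72.69 hours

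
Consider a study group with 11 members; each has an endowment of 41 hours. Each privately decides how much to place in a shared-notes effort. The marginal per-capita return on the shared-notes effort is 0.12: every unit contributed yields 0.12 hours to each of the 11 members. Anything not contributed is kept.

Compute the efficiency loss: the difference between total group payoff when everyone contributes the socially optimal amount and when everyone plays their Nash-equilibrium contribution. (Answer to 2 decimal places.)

144.32 hours

The private return per contributed unit is 0.12 < 1, so contributing 0 is dominant for every player. At the Nash equilibrium everyone keeps their 41, and the group total is 11 × 41 = 451.
Each contributed unit returns 1.320 to the group as a whole (0.12 to each of 11 players), which exceeds 1, so the social optimum is full contribution: group total = 1.320 × 451 = 595.32.
Efficiency loss = 595.32 − 451 = 144.32.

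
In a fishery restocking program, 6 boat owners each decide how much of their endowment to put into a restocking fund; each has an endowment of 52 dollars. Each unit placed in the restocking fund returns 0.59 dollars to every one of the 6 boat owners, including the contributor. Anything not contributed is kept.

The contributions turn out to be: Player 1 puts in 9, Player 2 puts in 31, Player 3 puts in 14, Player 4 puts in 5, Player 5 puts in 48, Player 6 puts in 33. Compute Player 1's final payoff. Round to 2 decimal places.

125.60 dollars

Total contributed: 9 + 31 + 14 + 5 + 48 + 33 = 140.
Each receives 0.59 × 140 = 82.60 from the restocking fund.
Player 1 keeps 52 − 9 = 43, so Player 1's payoff is 43 + 82.60 = 125.60.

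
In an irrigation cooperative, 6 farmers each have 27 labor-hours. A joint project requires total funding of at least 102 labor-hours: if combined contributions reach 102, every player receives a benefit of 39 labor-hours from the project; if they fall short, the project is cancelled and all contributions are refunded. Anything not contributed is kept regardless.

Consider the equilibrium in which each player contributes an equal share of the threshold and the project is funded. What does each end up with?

49 labor-hours

Equal share of the threshold: 102/6 = 17.
At this profile no one gains by cutting their contribution: any cut drops the total below 102, the project is cancelled, contributions are refunded, and the deviator ends with 27, which is less than 27 − 17 + 39 = 49. Contributing more than 17 just wastes the excess. So contributing exactly 17 is a best response.
Each player's payoff: 27 − 17 + 39 = 49.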